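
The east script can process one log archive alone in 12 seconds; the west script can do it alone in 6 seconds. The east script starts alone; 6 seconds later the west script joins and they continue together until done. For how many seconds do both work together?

2 seconds

In 6 seconds the east script does 6/12 = 1/2 of the job, leaving 1/2.
The east script and the west script together work at 1/4 per second, so finishing takes 1/2 ÷ 1/4 = 2 seconds.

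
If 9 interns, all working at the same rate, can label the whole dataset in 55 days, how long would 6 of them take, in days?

165/2 days

Total work is 9·55 = 495 intern-days.
With 6 interns: 495/6 = 165/2 days.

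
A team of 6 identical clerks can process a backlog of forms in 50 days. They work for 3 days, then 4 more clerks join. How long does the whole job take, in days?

One clerk does 1/300 of the job per day.
After 3 days with 6 clerks, 3/50 is done (47/50 left).
With 10 clerks the rate is 10/300 = 1/30, so the rest takes 47/50 ÷ 1/30 = 141/5 days.
Total = 3 + 141/5 = 156/5 days.

156/5 days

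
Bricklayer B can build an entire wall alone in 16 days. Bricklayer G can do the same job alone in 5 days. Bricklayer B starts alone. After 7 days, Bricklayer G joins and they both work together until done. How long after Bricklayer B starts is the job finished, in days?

In the first 7 days Bricklayer B alone does 7/16 of the job, leaving 9/16.
Once everyone is working, combined rate: 1/16 + 1/5 = (5 + 16)/80 = 21/80 per day.
Remaining 9/16 at 21/80 per day takes 15/7 days.
Total from the start = 7 + 15/7 = 64/7 days.

64/7 days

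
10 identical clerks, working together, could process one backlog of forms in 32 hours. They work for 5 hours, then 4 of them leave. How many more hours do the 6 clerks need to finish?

45 hours

One clerk does 1/320 of the job per hour.
After 5 hours with 10 clerks, 5/32 is done (27/32 left).
With 6 clerks the rate is 6/320 = 3/160, so the rest takes 27/32 ÷ 3/160 = 45 hours.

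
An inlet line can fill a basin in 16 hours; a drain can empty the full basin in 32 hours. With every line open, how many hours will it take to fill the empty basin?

32 hours

Net rate = 1/16 − 1/32 = (2 − 1)/32 = 1/32 per hour.
Filling time = 1 ÷ (1/32) = 32 hours.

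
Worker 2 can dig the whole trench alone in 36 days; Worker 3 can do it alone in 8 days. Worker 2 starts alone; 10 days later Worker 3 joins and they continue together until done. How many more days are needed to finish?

In 10 days Worker 2 does 10/36 = 5/18 of the job, leaving 13/18.
Worker 2 and Worker 3 together work at 11/72 per day, so finishing takes 13/18 ÷ 11/72 = 52/11 days.

52/11 days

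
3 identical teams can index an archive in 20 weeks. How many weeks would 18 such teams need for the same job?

Total work is 3·20 = 60 team-weeks.
With 18 teams: 60/18 = 10/3 weeks.

10/3 weeks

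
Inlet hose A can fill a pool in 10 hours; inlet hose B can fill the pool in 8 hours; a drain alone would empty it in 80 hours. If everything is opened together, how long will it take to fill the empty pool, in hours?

Net rate = 1/10 + 1/8 − 1/80 = (8 + 10 − 1)/80 = 17/80 per hour.
Filling time = 1 ÷ (17/80) = 80/17 hours.

80/17 hours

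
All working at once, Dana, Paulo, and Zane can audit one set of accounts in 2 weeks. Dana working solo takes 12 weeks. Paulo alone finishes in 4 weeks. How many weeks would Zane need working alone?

6 weeks

Combined rate is 1/2 per week.
Known contribution: 1/12 + 1/4 = (1 + 3)/12 = 4/12 = 1/3 per week.
So Zane's rate is 1/2 − 1/3 = 1/6, meaning 6 weeks alone.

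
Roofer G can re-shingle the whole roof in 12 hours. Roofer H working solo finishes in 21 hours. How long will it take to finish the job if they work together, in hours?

84/11 hours

Combined rate: 1/12 + 1/21 = (7 + 4)/84 = 11/84 per hour.
Time = 1 ÷ (11/84) = 84/11 hours.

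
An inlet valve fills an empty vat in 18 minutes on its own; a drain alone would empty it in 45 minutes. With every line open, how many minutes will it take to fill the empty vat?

Net rate = 1/18 − 1/45 = (5 − 2)/90 = 3/90 = 1/30 per minute.
Filling time = 1 ÷ (1/30) = 30 minutes.

30 minutes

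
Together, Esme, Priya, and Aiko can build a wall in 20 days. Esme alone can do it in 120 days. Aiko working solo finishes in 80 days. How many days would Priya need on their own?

240/7 days

Combined rate is 1/20 per day.
Known contribution: 1/120 + 1/80 = (2 + 3)/240 = 5/240 = 1/48 per day.
So Priya's rate is 1/20 − 1/48 = 7/240, meaning 240/7 days alone.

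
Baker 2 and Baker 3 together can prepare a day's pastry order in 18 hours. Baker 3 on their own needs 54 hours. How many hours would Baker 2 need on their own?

27 hours

Combined rate is 1/18 per hour.
Known contribution: 1/54 per hour.
So Baker 2's rate is 1/18 − 1/54 = 1/27, meaning 27 hours alone.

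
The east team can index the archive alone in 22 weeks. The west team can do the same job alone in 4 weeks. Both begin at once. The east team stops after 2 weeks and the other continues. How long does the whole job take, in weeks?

In the first 2 weeks the combined rate is 13/44, so 13/22 of the job is done, leaving 9/22.
After the east team leaves the rate is 1/4 per week; the remaining 9/22 takes 18/11 weeks.
Total = 2 + 18/11 = 40/11 weeks.

40/11 weeks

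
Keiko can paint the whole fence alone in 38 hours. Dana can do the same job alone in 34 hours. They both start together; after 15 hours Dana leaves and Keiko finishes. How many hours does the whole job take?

361/17 hours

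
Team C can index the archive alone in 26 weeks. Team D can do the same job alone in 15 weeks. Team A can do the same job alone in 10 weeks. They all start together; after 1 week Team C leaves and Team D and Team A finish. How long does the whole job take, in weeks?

75/13 weeks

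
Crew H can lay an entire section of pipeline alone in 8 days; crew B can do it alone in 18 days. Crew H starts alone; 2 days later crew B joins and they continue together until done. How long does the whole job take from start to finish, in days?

80/13 days

In 2 days crew H does 2/8 = 1/4 of the job, leaving 3/4.
Crew H and crew B together work at 13/72 per day, so finishing takes 3/4 ÷ 13/72 = 54/13 days.
Total time = 2 + 54/13 = 80/13 days.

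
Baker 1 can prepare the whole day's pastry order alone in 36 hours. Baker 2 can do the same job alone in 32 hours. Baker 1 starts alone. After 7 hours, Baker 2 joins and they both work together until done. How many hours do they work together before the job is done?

232/17 hours

In the first 7 hours Baker 1 alone does 7/36 of the job, leaving 29/36.
Once everyone is working, combined rate: 1/36 + 1/32 = (8 + 9)/288 = 17/288 per hour.
Remaining 29/36 at 17/288 per hour takes 232/17 hours.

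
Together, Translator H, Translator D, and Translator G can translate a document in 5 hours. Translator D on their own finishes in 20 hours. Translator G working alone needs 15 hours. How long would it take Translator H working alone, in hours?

12 hours

Combined rate is 1/5 per hour.
Known contribution: 1/20 + 1/15 = (3 + 4)/60 = 7/60 per hour.
So Translator H's rate is 1/5 − 7/60 = 1/12, meaning 12 hours alone.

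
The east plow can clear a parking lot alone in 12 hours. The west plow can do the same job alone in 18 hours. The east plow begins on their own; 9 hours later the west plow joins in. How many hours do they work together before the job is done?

9/5 hours

In the first 9 hours the east plow alone does 9/12 = 3/4 of the job, leaving 1/4.
Once everyone is working, combined rate: 1/12 + 1/18 = (3 + 2)/36 = 5/36 per hour.
Remaining 1/4 at 5/36 per hour takes 9/5 hours.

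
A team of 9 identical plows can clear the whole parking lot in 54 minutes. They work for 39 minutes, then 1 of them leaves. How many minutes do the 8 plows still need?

135/8 minutes

One plow does 1/486 of the job per minute.
After 39 minutes with 9 plows, 13/18 is done (5/18 left).
With 8 plows the rate is 8/486 = 4/243, so the rest takes 5/18 ÷ 4/243 = 135/8 minutes.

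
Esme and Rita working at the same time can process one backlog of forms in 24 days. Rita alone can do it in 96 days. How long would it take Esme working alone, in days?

32 days

Combined rate is 1/24 per day.
Known contribution: 1/96 per day.
So Esme's rate is 1/24 − 1/96 = 1/32, meaning 32 days alone.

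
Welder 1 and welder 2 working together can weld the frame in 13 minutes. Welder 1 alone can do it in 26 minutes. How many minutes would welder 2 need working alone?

Combined rate is 1/13 per minute.
Known contribution: 1/26 per minute.
So welder 2's rate is 1/13 − 1/26 = 1/26, meaning 26 minutes alone.

26 minutes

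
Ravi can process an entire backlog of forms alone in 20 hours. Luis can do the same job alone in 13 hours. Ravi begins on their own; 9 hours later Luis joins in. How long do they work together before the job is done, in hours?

In the first 9 hours Ravi alone does 9/20 of the job, leaving 11/20.
Once everyone is working, combined rate: 1/20 + 1/13 = (13 + 20)/260 = 33/260 per hour.
Remaining 11/20 at 33/260 per hour takes 13/3 hours.

13/3 hours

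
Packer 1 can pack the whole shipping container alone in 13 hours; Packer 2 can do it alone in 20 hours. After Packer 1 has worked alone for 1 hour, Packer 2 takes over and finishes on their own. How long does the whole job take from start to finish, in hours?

In 1 hour Packer 1 does 1/13 of the job, leaving 12/13.
Packer 2 works at 1/20 per hour, so finishing takes 12/13 ÷ 1/20 = 240/13 hours.
Total time = 1 + 240/13 = 253/13 hours.

253/13 hours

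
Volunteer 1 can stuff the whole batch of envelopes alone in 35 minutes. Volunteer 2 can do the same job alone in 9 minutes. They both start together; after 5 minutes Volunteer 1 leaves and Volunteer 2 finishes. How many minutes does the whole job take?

54/7 minutes

In the first 5 minutes the combined rate is 44/315, so 44/63 of the job is done, leaving 19/63.
After Volunteer 1 leaves the rate is 1/9 per minute; the remaining 19/63 takes 19/7 minutes.
Total = 5 + 19/7 = 54/7 minutes.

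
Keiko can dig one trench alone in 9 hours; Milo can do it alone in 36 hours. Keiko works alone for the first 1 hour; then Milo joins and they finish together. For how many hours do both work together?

32/5 hours

In 1 hour Keiko does 1/9 of the job, leaving 8/9.
Keiko and Milo together work at 5/36 per hour, so finishing takes 8/9 ÷ 5/36 = 32/5 hours.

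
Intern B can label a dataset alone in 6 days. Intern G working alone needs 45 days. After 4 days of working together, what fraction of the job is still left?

11/45

Combined rate: 1/6 + 1/45 = (15 + 2)/90 = 17/90 per day.
In 4 days they complete 4·17/90 = 34/45 of the job.
So 11/45 remains.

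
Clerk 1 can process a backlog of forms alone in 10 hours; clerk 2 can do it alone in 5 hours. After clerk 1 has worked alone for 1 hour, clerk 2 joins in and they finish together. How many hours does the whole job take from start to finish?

In 1 hour clerk 1 does 1/10 of the job, leaving 9/10.
Clerk 1 and clerk 2 together work at 3/10 per hour, so finishing takes 9/10 ÷ 3/10 = 3 hours.
Total time = 1 + 3 = 4 hours.

4 hours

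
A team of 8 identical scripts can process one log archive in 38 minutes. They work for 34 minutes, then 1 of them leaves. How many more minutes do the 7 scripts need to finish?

One script does 1/304 of the job per minute.
After 34 minutes with 8 scripts, 17/19 is done (2/19 left).
With 7 scripts the rate is 7/304, so the rest takes 2/19 ÷ 7/304 = 32/7 minutes.

32/7 minutes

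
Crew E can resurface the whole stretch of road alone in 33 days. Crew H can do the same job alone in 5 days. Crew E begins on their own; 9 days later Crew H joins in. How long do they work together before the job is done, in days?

60/19 days

In the first 9 days Crew E alone does 9/33 = 3/11 of the job, leaving 8/11.
Once everyone is working, combined rate: 1/33 + 1/5 = (5 + 33)/165 = 38/165 per day.
Remaining 8/11 at 38/165 per day takes 60/19 days.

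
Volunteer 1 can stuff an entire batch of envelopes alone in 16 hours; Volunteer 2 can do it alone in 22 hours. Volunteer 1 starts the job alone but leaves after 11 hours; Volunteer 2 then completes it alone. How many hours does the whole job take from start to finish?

In 11 hours Volunteer 1 does 11/16 of the job, leaving 5/16.
Volunteer 2 works at 1/22 per hour, so finishing takes 5/16 ÷ 1/22 = 55/8 hours.
Total time = 11 + 55/8 = 143/8 hours.

143/8 hours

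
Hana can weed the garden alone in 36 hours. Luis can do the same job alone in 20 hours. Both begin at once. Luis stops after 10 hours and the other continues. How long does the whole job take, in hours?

In the first 10 hours the combined rate is 7/90, so 7/9 of the job is done, leaving 2/9.
After Luis leaves the rate is 1/36 per hour; the remaining 2/9 takes 8 hours.
Total = 10 + 8 = 18 hours.

18 hours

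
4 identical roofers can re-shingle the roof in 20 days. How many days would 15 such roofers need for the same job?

Total work is 4·20 = 80 roofer-days.
With 15 roofers: 80/15 = 16/3 days.

16/3 days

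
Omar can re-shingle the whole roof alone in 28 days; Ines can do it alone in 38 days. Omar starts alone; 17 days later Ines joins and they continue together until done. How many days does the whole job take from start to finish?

In 17 days Omar does 17/28 of the job, leaving 11/28.
Omar and Ines together work at 33/532 per day, so finishing takes 11/28 ÷ 33/532 = 19/3 days.
Total time = 17 + 19/3 = 70/3 days.

70/3 days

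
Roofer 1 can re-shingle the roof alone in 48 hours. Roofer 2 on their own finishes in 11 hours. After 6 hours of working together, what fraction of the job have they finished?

Combined rate: 1/48 + 1/11 = (11 + 48)/528 = 59/528 per hour.
In 6 hours they complete 6·59/528 = 59/88 of the job.

59/88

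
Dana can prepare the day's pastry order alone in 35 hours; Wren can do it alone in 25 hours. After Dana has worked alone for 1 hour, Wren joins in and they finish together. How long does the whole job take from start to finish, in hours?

In 1 hour Dana does 1/35 of the job, leaving 34/35.
Dana and Wren together work at 12/175 per hour, so finishing takes 34/35 ÷ 12/175 = 85/6 hours.
Total time = 1 + 85/6 = 91/6 hours.

91/6 hours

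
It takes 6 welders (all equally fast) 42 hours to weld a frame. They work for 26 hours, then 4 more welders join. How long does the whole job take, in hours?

One welder does 1/252 of the job per hour.
After 26 hours with 6 welders, 13/21 is done (8/21 left).
With 10 welders the rate is 10/252 = 5/126, so the rest takes 8/21 ÷ 5/126 = 48/5 hours.
Total = 26 + 48/5 = 178/5 hours.

178/5 hours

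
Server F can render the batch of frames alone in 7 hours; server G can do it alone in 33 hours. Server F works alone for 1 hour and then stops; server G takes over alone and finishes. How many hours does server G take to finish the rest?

198/7 hours

In 1 hour server F does 1/7 of the job, leaving 6/7.
Server G works at 1/33 per hour, so finishing takes 6/7 ÷ 1/33 = 198/7 hours.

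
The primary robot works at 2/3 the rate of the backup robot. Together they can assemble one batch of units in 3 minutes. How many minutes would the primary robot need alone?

Let the backup robot's rate be r; then the primary robot's rate is (2/3)r, so together (2/3 + 1)r = (5/3)r = 1/3.
Thus r = 1/5 per minute.
The backup robot alone: 5 minutes; the primary robot alone: 15/2 minutes.

15/2 minutes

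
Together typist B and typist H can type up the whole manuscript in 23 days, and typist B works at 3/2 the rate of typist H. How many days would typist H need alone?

115/2 days

Let typist H's rate be r; then typist B's rate is (3/2)r, so together (3/2 + 1)r = (5/2)r = 1/23.
Thus r = 2/115 per day.
Typist H alone: 115/2 days; typist B alone: 115/3 days.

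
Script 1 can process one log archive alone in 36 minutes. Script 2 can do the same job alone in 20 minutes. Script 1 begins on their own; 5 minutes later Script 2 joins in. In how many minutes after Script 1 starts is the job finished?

225/14 minutes

In the first 5 minutes Script 1 alone does 5/36 of the job, leaving 31/36.
Once everyone is working, combined rate: 1/36 + 1/20 = (5 + 9)/180 = 14/180 = 7/90 per minute.
Remaining 31/36 at 7/90 per minute takes 155/14 minutes.
Total from the start = 5 + 155/14 = 225/14 minutes.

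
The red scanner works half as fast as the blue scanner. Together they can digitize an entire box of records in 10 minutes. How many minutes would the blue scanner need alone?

15 minutes

Let the blue scanner's rate be r; then the red scanner's rate is (1/2)r, so together (1/2 + 1)r = (3/2)r = 1/10.
Thus r = 1/15 per minute.
The blue scanner alone: 15 minutes; the red scanner alone: 30 minutes.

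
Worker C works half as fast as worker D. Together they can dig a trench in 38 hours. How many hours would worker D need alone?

Let worker D's rate be r; then worker C's rate is (1/2)r, so together (1/2 + 1)r = (3/2)r = 1/38.
Thus r = 1/57 per hour.
Worker D alone: 57 hours; worker C alone: 114 hours.

57 hours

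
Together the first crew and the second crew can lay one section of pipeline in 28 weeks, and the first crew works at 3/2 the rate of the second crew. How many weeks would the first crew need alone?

140/3 weeks

Let the second crew's rate be r; then the first crew's rate is (3/2)r, so together (3/2 + 1)r = (5/2)r = 1/28.
Thus r = 1/70 per week.
The second crew alone: 70 weeks; the first crew alone: 140/3 weeks.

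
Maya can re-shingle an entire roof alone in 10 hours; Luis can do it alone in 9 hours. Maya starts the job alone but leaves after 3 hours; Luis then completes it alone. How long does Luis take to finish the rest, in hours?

63/10 hours

In 3 hours Maya does 3/10 of the job, leaving 7/10.
Luis works at 1/9 per hour, so finishing takes 7/10 ÷ 1/9 = 63/10 hours.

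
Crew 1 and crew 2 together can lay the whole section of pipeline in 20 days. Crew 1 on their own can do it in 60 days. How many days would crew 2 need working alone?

30 days

Combined rate is 1/20 per day.
Known contribution: 1/60 per day.
So crew 2's rate is 1/20 − 1/60 = 1/30, meaning 30 days alone.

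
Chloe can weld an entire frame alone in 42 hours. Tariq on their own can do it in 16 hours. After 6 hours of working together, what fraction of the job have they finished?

29/56

Combined rate: 1/42 + 1/16 = (8 + 21)/336 = 29/336 per hour.
In 6 hours they complete 6·29/336 = 29/56 of the job.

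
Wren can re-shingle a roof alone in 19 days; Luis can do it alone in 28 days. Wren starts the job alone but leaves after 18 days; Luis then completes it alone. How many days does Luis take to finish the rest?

28/19 days

In 18 days Wren does 18/19 of the job, leaving 1/19.
Luis works at 1/28 per day, so finishing takes 1/19 ÷ 1/28 = 28/19 days.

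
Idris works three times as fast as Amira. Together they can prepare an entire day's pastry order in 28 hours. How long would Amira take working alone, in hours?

112 hours

Let Amira's rate be r; then Idris's rate is 3r, so together (3 + 1)r = 4r = 1/28.
Thus r = 1/112 per hour.
Amira alone: 112 hours; Idris alone: 112/3 hours.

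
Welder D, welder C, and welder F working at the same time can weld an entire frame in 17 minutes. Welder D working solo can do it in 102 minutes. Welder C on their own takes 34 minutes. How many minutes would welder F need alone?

Combined rate is 1/17 per minute.
Known contribution: 1/102 + 1/34 = (1 + 3)/102 = 4/102 = 2/51 per minute.
So welder F's rate is 1/17 − 2/51 = 1/51, meaning 51 minutes alone.

51 minutes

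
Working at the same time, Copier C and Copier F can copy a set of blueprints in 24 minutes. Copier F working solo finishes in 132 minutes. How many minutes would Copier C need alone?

Combined rate is 1/24 per minute.
Known contribution: 1/132 per minute.
So Copier C's rate is 1/24 − 1/132 = 3/88, meaning 88/3 minutes alone.

88/3 minutes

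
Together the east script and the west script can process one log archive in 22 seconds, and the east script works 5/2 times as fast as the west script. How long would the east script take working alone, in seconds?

154/5 seconds

Let the west script's rate be r; then the east script's rate is (5/2)r, so together (5/2 + 1)r = (7/2)r = 1/22.
Thus r = 1/77 per second.
The west script alone: 77 seconds; the east script alone: 154/5 seconds.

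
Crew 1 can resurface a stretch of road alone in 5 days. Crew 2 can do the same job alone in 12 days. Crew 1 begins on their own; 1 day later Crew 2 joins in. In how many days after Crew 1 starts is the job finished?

65/17 days

In the first 1 day Crew 1 alone does 1/5 of the job, leaving 4/5.
Once everyone is working, combined rate: 1/5 + 1/12 = (12 + 5)/60 = 17/60 per day.
Remaining 4/5 at 17/60 per day takes 48/17 days.
Total from the start = 1 + 48/17 = 65/17 days.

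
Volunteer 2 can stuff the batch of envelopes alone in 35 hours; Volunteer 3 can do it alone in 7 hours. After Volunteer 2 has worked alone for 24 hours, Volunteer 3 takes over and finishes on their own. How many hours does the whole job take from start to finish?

In 24 hours Volunteer 2 does 24/35 of the job, leaving 11/35.
Volunteer 3 works at 1/7 per hour, so finishing takes 11/35 ÷ 1/7 = 11/5 hours.
Total time = 24 + 11/5 = 131/5 hours.

131/5 hours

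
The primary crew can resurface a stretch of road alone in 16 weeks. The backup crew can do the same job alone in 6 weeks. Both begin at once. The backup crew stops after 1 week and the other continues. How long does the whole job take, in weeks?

40/3 weeks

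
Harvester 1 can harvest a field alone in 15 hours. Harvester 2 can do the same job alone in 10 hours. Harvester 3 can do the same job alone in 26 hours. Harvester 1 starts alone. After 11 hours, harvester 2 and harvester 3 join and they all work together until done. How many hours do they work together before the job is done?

In the first 11 hours harvester 1 alone does 11/15 of the job, leaving 4/15.
Once everyone is working, combined rate: 1/15 + 1/10 + 1/26 = (26 + 39 + 15)/390 = 80/390 = 8/39 per hour.
Remaining 4/15 at 8/39 per hour takes 13/10 hours.

13/10 hours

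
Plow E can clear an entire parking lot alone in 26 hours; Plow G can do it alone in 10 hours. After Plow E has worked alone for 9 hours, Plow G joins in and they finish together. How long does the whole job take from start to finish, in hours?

247/18 hours

In 9 hours Plow E does 9/26 of the job, leaving 17/26.
Plow E and Plow G together work at 9/65 per hour, so finishing takes 17/26 ÷ 9/65 = 85/18 hours.
Total time = 9 + 85/18 = 247/18 hours.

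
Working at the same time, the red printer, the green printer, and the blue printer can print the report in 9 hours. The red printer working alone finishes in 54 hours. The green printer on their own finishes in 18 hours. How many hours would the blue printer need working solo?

Combined rate is 1/9 per hour.
Known contribution: 1/54 + 1/18 = (1 + 3)/54 = 4/54 = 2/27 per hour.
So the blue printer's rate is 1/9 − 2/27 = 1/27, meaning 27 hours alone.

27 hours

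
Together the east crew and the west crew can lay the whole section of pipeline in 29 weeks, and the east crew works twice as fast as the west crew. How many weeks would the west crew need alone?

87 weeks

Let the west crew's rate be r; then the east crew's rate is 2r, so together (2 + 1)r = 3r = 1/29.
Thus r = 1/87 per week.
The west crew alone: 87 weeks; the east crew alone: 87/2 weeks.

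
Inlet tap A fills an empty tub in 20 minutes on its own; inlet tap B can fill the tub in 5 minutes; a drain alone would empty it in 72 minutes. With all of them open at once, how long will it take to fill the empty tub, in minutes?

72/17 minutes

Net rate = 1/20 + 1/5 − 1/72 = (18 + 72 − 5)/360 = 85/360 = 17/72 per minute.
Filling time = 1 ÷ (17/72) = 72/17 minutes.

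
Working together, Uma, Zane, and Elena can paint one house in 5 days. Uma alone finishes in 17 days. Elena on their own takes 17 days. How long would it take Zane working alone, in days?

Combined rate is 1/5 per day.
Known contribution: 1/17 + 1/17 = (1 + 1)/17 = 2/17 per day.
So Zane's rate is 1/5 − 2/17 = 7/85, meaning 85/7 days alone.

85/7 days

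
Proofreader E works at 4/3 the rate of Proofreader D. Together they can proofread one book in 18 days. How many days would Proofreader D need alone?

Let Proofreader D's rate be r; then Proofreader E's rate is (4/3)r, so together (4/3 + 1)r = (7/3)r = 1/18.
Thus r = 1/42 per day.
Proofreader D alone: 42 days; Proofreader E alone: 63/2 days.

42 days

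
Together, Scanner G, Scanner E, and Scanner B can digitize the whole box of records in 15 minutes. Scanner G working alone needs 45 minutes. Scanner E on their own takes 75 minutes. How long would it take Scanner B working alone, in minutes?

225/7 minutes

Combined rate is 1/15 per minute.
Known contribution: 1/45 + 1/75 = (5 + 3)/225 = 8/225 per minute.
So Scanner B's rate is 1/15 − 8/225 = 7/225, meaning 225/7 minutes alone.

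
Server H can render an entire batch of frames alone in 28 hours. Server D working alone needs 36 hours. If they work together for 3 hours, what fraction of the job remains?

Combined rate: 1/28 + 1/36 = (9 + 7)/252 = 16/252 = 4/63 per hour.
In 3 hours they complete 3·4/63 = 4/21 of the job.
So 17/21 remains.

17/21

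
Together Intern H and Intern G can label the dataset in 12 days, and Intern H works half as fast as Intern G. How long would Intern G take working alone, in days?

Let Intern G's rate be r; then Intern H's rate is (1/2)r, so together (1/2 + 1)r = (3/2)r = 1/12.
Thus r = 1/18 per day.
Intern G alone: 18 days; Intern H alone: 36 days.

18 days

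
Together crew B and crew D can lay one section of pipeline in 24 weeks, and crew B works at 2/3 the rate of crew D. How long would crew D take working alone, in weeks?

40 weeks

Let crew D's rate be r; then crew B's rate is (2/3)r, so together (2/3 + 1)r = (5/3)r = 1/24.
Thus r = 1/40 per week.
Crew D alone: 40 weeks; crew B alone: 60 weeks.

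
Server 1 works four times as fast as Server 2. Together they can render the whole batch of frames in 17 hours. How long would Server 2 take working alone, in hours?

Let Server 2's rate be r; then Server 1's rate is 4r, so together (4 + 1)r = 5r = 1/17.
Thus r = 1/85 per hour.
Server 2 alone: 85 hours; Server 1 alone: 85/4 hours.

85 hours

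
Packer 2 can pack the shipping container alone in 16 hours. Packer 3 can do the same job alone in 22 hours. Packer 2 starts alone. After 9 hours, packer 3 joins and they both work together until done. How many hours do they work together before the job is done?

In the first 9 hours packer 2 alone does 9/16 of the job, leaving 7/16.
Once everyone is working, combined rate: 1/16 + 1/22 = (11 + 8)/176 = 19/176 per hour.
Remaining 7/16 at 19/176 per hour takes 77/19 hours.

77/19 hours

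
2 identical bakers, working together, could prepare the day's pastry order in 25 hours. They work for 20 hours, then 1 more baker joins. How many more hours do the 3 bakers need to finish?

One baker does 1/50 of the job per hour.
After 20 hours with 2 bakers, 4/5 is done (1/5 left).
With 3 bakers the rate is 3/50, so the rest takes 1/5 ÷ 3/50 = 10/3 hours.

10/3 hours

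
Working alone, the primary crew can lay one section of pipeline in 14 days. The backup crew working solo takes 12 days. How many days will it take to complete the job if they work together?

Combined rate: 1/14 + 1/12 = (6 + 7)/84 = 13/84 per day.
Time = 1 ÷ (13/84) = 84/13 days.

84/13 days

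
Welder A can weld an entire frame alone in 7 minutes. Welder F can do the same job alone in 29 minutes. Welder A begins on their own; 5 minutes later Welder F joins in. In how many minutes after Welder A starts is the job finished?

In the first 5 minutes Welder A alone does 5/7 of the job, leaving 2/7.
Once everyone is working, combined rate: 1/7 + 1/29 = (29 + 7)/203 = 36/203 per minute.
Remaining 2/7 at 36/203 per minute takes 29/18 minutes.
Total from the start = 5 + 29/18 = 119/18 minutes.

119/18 minutes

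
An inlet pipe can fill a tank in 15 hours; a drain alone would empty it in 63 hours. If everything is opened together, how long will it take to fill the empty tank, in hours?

Net rate = 1/15 − 1/63 = (21 − 5)/315 = 16/315 per hour.
Filling time = 1 ÷ (16/315) = 315/16 hours.

315/16 hours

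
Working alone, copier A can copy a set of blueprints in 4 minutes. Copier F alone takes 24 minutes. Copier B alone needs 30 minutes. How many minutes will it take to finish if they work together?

Combined rate: 1/4 + 1/24 + 1/30 = (30 + 5 + 4)/120 = 39/120 = 13/40 per minute.
Time = 1 ÷ (13/40) = 40/13 minutes.

40/13 minutes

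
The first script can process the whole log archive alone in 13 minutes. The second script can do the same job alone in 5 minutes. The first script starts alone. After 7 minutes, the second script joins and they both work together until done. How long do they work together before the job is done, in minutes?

In the first 7 minutes the first script alone does 7/13 of the job, leaving 6/13.
Once everyone is working, combined rate: 1/13 + 1/5 = (5 + 13)/65 = 18/65 per minute.
Remaining 6/13 at 18/65 per minute takes 5/3 minutes.

5/3 minutes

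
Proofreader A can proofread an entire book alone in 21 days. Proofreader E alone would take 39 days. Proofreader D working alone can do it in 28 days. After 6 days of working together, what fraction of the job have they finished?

17/26

Combined rate: 1/21 + 1/39 + 1/28 = (52 + 28 + 39)/1092 = 119/1092 = 17/156 per day.
In 6 days they complete 6·17/156 = 17/26 of the job.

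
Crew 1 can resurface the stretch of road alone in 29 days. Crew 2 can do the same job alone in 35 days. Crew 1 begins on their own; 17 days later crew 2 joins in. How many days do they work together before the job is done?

In the first 17 days crew 1 alone does 17/29 of the job, leaving 12/29.
Once everyone is working, combined rate: 1/29 + 1/35 = (35 + 29)/1015 = 64/1015 per day.
Remaining 12/29 at 64/1015 per day takes 105/16 days.

105/16 days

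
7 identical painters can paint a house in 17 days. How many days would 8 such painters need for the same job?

119/8 days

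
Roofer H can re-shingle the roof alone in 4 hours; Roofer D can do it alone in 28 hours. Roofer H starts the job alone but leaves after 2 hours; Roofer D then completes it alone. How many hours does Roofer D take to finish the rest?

In 2 hours Roofer H does 2/4 = 1/2 of the job, leaving 1/2.
Roofer D works at 1/28 per hour, so finishing takes 1/2 ÷ 1/28 = 14 hours.

14 hours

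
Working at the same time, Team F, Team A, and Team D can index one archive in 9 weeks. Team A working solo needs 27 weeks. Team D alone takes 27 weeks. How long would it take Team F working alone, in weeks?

27 weeks

Combined rate is 1/9 per week.
Known contribution: 1/27 + 1/27 = (1 + 1)/27 = 2/27 per week.
So Team F's rate is 1/9 − 2/27 = 1/27, meaning 27 weeks alone.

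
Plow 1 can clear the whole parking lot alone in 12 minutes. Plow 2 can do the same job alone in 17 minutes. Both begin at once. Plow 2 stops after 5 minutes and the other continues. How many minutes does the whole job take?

144/17 minutes

In the first 5 minutes the combined rate is 29/204, so 145/204 of the job is done, leaving 59/204.
After plow 2 leaves the rate is 1/12 per minute; the remaining 59/204 takes 59/17 minutes.
Total = 5 + 59/17 = 144/17 minutes.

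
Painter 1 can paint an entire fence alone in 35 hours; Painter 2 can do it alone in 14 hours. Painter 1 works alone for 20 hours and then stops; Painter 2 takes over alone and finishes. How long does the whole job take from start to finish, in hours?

In 20 hours Painter 1 does 20/35 = 4/7 of the job, leaving 3/7.
Painter 2 works at 1/14 per hour, so finishing takes 3/7 ÷ 1/14 = 6 hours.
Total time = 20 + 6 = 26 hours.

26 hours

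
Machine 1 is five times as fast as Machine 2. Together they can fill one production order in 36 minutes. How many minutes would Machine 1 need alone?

Let Machine 2's rate be r; then Machine 1's rate is 5r, so together (5 + 1)r = 6r = 1/36.
Thus r = 1/216 per minute.
Machine 2 alone: 216 minutes; Machine 1 alone: 216/5 minutes.

216/5 minutes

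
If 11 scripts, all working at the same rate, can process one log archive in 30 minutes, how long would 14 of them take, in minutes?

Total work is 11·30 = 330 script-minutes.
With 14 scripts: 330/14 = 165/7 minutes.

165/7 minutes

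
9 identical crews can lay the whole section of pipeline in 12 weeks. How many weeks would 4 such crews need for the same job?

Total work is 9·12 = 108 crew-weeks.
With 4 crews: 108/4 = 27 weeks.

27 weeks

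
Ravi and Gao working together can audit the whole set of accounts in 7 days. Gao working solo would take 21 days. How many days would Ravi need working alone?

Combined rate is 1/7 per day.
Known contribution: 1/21 per day.
So Ravi's rate is 1/7 − 1/21 = 2/21, meaning 21/2 days alone.

21/2 days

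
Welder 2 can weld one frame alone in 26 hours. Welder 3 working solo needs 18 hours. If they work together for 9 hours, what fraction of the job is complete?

11/13

Combined rate: 1/26 + 1/18 = (9 + 13)/234 = 22/234 = 11/117 per hour.
In 9 hours they complete 9·11/117 = 11/13 of the job.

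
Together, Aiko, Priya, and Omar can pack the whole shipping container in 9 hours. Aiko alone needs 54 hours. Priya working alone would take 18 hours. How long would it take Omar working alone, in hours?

27 hours

Combined rate is 1/9 per hour.
Known contribution: 1/54 + 1/18 = (1 + 3)/54 = 4/54 = 2/27 per hour.
So Omar's rate is 1/9 − 2/27 = 1/27, meaning 27 hours alone.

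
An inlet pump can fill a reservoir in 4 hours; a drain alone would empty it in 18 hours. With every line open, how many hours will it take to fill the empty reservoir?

Net rate = 1/4 − 1/18 = (9 − 2)/36 = 7/36 per hour.
Filling time = 1 ÷ (7/36) = 36/7 hours.

36/7 hours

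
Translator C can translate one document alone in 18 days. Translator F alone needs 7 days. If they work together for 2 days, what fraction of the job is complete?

25/63

Combined rate: 1/18 + 1/7 = (7 + 18)/126 = 25/126 per day.
In 2 days they complete 2·25/126 = 25/63 of the job.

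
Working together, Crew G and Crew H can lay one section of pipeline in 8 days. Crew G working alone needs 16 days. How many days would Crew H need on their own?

16 days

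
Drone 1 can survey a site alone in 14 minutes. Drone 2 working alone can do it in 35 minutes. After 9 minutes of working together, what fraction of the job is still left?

Combined rate: 1/14 + 1/35 = (5 + 2)/70 = 7/70 = 1/10 per minute.
In 9 minutes they complete 9·1/10 = 9/10 of the job.
So 1/10 remains.

1/10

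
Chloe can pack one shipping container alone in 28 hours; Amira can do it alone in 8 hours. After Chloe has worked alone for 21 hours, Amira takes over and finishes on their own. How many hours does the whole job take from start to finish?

23 hours

In 21 hours Chloe does 21/28 = 3/4 of the job, leaving 1/4.
Amira works at 1/8 per hour, so finishing takes 1/4 ÷ 1/8 = 2 hours.
Total time = 21 + 2 = 23 hours.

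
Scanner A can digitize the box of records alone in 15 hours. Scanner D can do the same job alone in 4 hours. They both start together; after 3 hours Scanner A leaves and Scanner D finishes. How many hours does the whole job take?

In the first 3 hours the combined rate is 19/60, so 19/20 of the job is done, leaving 1/20.
After Scanner A leaves the rate is 1/4 per hour; the remaining 1/20 takes 1/5 hours.
Total = 3 + 1/5 = 16/5 hours.

16/5 hours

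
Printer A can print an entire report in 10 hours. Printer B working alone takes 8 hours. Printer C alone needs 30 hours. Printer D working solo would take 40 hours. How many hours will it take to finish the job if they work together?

60/17 hours

Combined rate: 1/10 + 1/8 + 1/30 + 1/40 = (12 + 15 + 4 + 3)/120 = 34/120 = 17/60 per hour.
Time = 1 ÷ (17/60) = 60/17 hours.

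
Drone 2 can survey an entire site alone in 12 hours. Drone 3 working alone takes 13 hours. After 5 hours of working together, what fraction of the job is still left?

Combined rate: 1/12 + 1/13 = (13 + 12)/156 = 25/156 per hour.
In 5 hours they complete 5·25/156 = 125/156 of the job.
So 31/156 remains.

31/156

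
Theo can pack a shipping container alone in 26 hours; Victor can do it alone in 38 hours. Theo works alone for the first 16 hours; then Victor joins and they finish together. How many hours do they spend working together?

95/16 hours

In 16 hours Theo does 16/26 = 8/13 of the job, leaving 5/13.
Theo and Victor together work at 16/247 per hour, so finishing takes 5/13 ÷ 16/247 = 95/16 hours.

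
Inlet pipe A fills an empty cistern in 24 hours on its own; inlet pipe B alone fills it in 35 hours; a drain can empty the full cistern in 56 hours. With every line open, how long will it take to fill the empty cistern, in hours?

Net rate = 1/24 + 1/35 − 1/56 = (35 + 24 − 15)/840 = 44/840 = 11/210 per hour.
Filling time = 1 ÷ (11/210) = 210/11 hours.

210/11 hours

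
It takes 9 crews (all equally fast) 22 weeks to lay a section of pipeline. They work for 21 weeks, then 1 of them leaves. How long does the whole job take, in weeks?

177/8 weeks

One crew does 1/198 of the job per week.
After 21 weeks with 9 crews, 21/22 is done (1/22 left).
With 8 crews the rate is 8/198 = 4/99, so the rest takes 1/22 ÷ 4/99 = 9/8 weeks.
Total = 21 + 9/8 = 177/8 weeks.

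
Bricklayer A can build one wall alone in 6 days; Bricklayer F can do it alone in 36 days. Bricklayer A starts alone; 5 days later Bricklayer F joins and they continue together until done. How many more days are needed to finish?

6/7 days

In 5 days Bricklayer A does 5/6 of the job, leaving 1/6.
Bricklayer A and Bricklayer F together work at 7/36 per day, so finishing takes 1/6 ÷ 7/36 = 6/7 days.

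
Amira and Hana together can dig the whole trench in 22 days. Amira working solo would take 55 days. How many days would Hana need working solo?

110/3 days

Combined rate is 1/22 per day.
Known contribution: 1/55 per day.
So Hana's rate is 1/22 − 1/55 = 3/110, meaning 110/3 days alone.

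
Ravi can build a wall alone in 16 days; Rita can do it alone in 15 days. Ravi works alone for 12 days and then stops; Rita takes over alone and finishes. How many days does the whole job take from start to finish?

63/4 days

In 12 days Ravi does 12/16 = 3/4 of the job, leaving 1/4.
Rita works at 1/15 per day, so finishing takes 1/4 ÷ 1/15 = 15/4 days.
Total time = 12 + 15/4 = 63/4 days.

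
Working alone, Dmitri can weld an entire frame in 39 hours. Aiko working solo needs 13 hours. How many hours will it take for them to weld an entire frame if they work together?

39/4 hours

With two workers the combined time is the product over the sum: 39·13/(39+13) = 507/52 = 39/4 hours.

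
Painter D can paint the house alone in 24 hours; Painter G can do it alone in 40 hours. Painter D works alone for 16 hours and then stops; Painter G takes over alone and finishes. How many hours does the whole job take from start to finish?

In 16 hours Painter D does 16/24 = 2/3 of the job, leaving 1/3.
Painter G works at 1/40 per hour, so finishing takes 1/3 ÷ 1/40 = 40/3 hours.
Total time = 16 + 40/3 = 88/3 hours.

88/3 hours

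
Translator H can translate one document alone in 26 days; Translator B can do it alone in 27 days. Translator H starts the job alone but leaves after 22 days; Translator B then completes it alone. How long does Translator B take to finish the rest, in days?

54/13 days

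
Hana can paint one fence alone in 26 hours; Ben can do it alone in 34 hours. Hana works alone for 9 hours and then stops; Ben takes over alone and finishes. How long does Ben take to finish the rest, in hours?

289/13 hours

In 9 hours Hana does 9/26 of the job, leaving 17/26.
Ben works at 1/34 per hour, so finishing takes 17/26 ÷ 1/34 = 289/13 hours.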